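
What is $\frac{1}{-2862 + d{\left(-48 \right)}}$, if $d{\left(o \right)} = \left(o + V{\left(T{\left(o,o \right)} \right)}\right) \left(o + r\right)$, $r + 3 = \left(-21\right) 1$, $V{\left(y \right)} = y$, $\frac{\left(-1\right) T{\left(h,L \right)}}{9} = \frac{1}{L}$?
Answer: $\frac{2}{1161} \approx 0.0017227$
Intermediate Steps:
$T{\left(h,L \right)} = - \frac{9}{L}$
$r = -24$ ($r = -3 - 21 = -24$)
$d{\left(o \right)} = \left(-24 + o\right) \left(o - \frac{9}{o}\right)$ ($d{\left(o \right)} = \left(o - \frac{9}{o}\right) \left(o - 24\right) = \left(o - \frac{9}{o}\right) \left(-24 + o\right) = \left(-24 + o\right) \left(o - \frac{9}{o}\right)$)
$\frac{1}{-2862 + d{\left(-48 \right)}} = \frac{1}{-2862 + \left(-9 + \left(-48\right)^{2} - -1152 + \frac{216}{-48}\right)} = \frac{1}{-2862 + \left(-9 + 2304 + 1152 + 216 \left(- \frac{1}{48}\right)\right)} = \frac{1}{-2862 + \left(-9 + 2304 + 1152 - \frac{9}{2}\right)} = \frac{1}{-2862 + \frac{6885}{2}} = \frac{1}{\frac{1161}{2}} = \frac{2}{1161}$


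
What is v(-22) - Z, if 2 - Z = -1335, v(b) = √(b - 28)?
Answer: -1337 + 5*I*√2 ≈ -1337.0 + 7.0711*I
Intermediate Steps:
v(b) = √(-28 + b)
Z = 1337 (Z = 2 - 1*(-1335) = 2 + 1335 = 1337)
v(-22) - Z = √(-28 - 22) - 1*1337 = √(-50) - 1337 = 5*I*√2 - 1337 = -1337 + 5*I*√2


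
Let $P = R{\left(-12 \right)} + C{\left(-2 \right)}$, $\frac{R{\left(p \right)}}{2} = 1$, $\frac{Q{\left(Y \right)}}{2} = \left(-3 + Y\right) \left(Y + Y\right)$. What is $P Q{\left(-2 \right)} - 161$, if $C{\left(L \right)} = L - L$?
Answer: $-81$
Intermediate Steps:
$Q{\left(Y \right)} = 4 Y \left(-3 + Y\right)$ ($Q{\left(Y \right)} = 2 \left(-3 + Y\right) \left(Y + Y\right) = 2 \left(-3 + Y\right) 2 Y = 2 \cdot 2 Y \left(-3 + Y\right) = 4 Y \left(-3 + Y\right)$)
$R{\left(p \right)} = 2$ ($R{\left(p \right)} = 2 \cdot 1 = 2$)
$C{\left(L \right)} = 0$
$P = 2$ ($P = 2 + 0 = 2$)
$P Q{\left(-2 \right)} - 161 = 2 \cdot 4 \left(-2\right) \left(-3 - 2\right) - 161 = 2 \cdot 4 \left(-2\right) \left(-5\right) - 161 = 2 \cdot 40 - 161 = 80 - 161 = -81$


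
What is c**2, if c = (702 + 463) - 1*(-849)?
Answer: 4056196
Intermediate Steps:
c = 2014 (c = 1165 + 849 = 2014)
c**2 = 2014**2 = 4056196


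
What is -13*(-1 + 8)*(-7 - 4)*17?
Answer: 17017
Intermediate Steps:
-13*(-1 + 8)*(-7 - 4)*17 = -91*(-11)*17 = -13*(-77)*17 = 1001*17 = 17017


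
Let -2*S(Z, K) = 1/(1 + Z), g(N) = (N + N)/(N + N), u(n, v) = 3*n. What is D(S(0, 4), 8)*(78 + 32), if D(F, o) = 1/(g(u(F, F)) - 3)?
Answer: -55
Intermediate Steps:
g(N) = 1 (g(N) = (2*N)/((2*N)) = (2*N)*(1/(2*N)) = 1)
S(Z, K) = -1/(2*(1 + Z))
D(F, o) = -1/2 (D(F, o) = 1/(1 - 3) = 1/(-2) = -1/2)
D(S(0, 4), 8)*(78 + 32) = -(78 + 32)/2 = -1/2*110 = -55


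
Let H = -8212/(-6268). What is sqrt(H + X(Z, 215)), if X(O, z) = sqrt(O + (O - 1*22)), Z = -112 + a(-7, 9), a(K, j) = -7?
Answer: sqrt(3217051 + 4910978*I*sqrt(65))/1567 ≈ 2.957 + 2.7265*I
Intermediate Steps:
H = 2053/1567 (H = -8212*(-1/6268) = 2053/1567 ≈ 1.3101)
Z = -119 (Z = -112 - 7 = -119)
X(O, z) = sqrt(-22 + 2*O) (X(O, z) = sqrt(O + (O - 22)) = sqrt(O + (-22 + O)) = sqrt(-22 + 2*O))
sqrt(H + X(Z, 215)) = sqrt(2053/1567 + sqrt(-22 + 2*(-119))) = sqrt(2053/1567 + sqrt(-22 - 238)) = sqrt(2053/1567 + sqrt(-260)) = sqrt(2053/1567 + 2*I*sqrt(65))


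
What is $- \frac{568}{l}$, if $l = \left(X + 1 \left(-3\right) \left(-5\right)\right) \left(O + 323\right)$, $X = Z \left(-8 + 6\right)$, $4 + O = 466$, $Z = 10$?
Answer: $\frac{568}{3925} \approx 0.14471$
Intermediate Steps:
$O = 462$ ($O = -4 + 466 = 462$)
$X = -20$ ($X = 10 \left(-8 + 6\right) = 10 \left(-2\right) = -20$)
$l = -3925$ ($l = \left(-20 + 1 \left(-3\right) \left(-5\right)\right) \left(462 + 323\right) = \left(-20 - -15\right) 785 = \left(-20 + 15\right) 785 = \left(-5\right) 785 = -3925$)
$- \frac{568}{l} = - \frac{568}{-3925} = \left(-568\right) \left(- \frac{1}{3925}\right) = \frac{568}{3925}$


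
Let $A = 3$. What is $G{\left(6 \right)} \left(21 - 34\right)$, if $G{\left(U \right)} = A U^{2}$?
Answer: $-1404$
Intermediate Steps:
$G{\left(U \right)} = 3 U^{2}$
$G{\left(6 \right)} \left(21 - 34\right) = 3 \cdot 6^{2} \left(21 - 34\right) = 3 \cdot 36 \left(-13\right) = 108 \left(-13\right) = -1404$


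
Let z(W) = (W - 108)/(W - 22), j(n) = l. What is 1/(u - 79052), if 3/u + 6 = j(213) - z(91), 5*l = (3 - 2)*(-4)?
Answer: -2261/178737607 ≈ -1.2650e-5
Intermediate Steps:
l = -⅘ (l = ((3 - 2)*(-4))/5 = (1*(-4))/5 = (⅕)*(-4) = -⅘ ≈ -0.80000)
j(n) = -⅘
z(W) = (-108 + W)/(-22 + W)
u = -1035/2261 (u = 3/(-6 + (-⅘ - (-108 + 91)/(-22 + 91))) = 3/(-6 + (-⅘ - (-17)/69)) = 3/(-6 + (-⅘ - 1*(-17/69))) = 3/(-6 + (-⅘ + 17/69)) = 3/(-6 - 191/345) = 3/(-2261/345) = 3*(-345/2261) = -1035/2261 ≈ -0.45776)
1/(u - 79052) = 1/(-1035/2261 - 79052) = 1/(-178737607/2261) = -2261/178737607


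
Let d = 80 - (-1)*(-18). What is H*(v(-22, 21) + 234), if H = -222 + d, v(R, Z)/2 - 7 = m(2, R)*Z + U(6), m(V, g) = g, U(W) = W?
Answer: 106240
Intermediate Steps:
d = 62 (d = 80 - 1*18 = 80 - 18 = 62)
v(R, Z) = 26 + 2*R*Z (v(R, Z) = 14 + 2*(R*Z + 6) = 14 + 2*(6 + R*Z) = 14 + (12 + 2*R*Z) = 26 + 2*R*Z)
H = -160 (H = -222 + 62 = -160)
H*(v(-22, 21) + 234) = -160*((26 + 2*(-22)*21) + 234) = -160*((26 - 924) + 234) = -160*(-898 + 234) = -160*(-664) = 106240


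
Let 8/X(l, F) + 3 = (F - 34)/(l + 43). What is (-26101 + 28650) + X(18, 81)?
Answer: 43272/17 ≈ 2545.4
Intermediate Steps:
X(l, F) = 8/(-3 + (-34 + F)/(43 + l)) (X(l, F) = 8/(-3 + (F - 34)/(l + 43)) = 8/(-3 + (-34 + F)/(43 + l)))
(-26101 + 28650) + X(18, 81) = (-26101 + 28650) + 8*(-43 - 1*18)/(163 - 1*81 + 3*18) = 2549 + 8*(-43 - 18)/(163 - 81 + 54) = 2549 + 8*(-61)/136 = 2549 + 8*(1/136)*(-61) = 2549 - 61/17 = 43272/17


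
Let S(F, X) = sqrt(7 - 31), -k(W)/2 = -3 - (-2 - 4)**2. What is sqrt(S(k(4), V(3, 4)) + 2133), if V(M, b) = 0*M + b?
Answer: sqrt(2133 + 2*I*sqrt(6)) ≈ 46.184 + 0.053*I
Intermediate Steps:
V(M, b) = b (V(M, b) = 0 + b = b)
k(W) = 78 (k(W) = -2*(-3 - (-2 - 4)**2) = -2*(-3 - 1*(-6)**2) = -2*(-3 - 1*36) = -2*(-3 - 36) = -2*(-39) = 78)
S(F, X) = 2*I*sqrt(6) (S(F, X) = sqrt(-24) = 2*I*sqrt(6))
sqrt(S(k(4), V(3, 4)) + 2133) = sqrt(2*I*sqrt(6) + 2133) = sqrt(2133 + 2*I*sqrt(6))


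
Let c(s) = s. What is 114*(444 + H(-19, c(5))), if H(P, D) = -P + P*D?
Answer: 41952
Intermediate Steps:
H(P, D) = -P + D*P
114*(444 + H(-19, c(5))) = 114*(444 - 19*(-1 + 5)) = 114*(444 - 19*4) = 114*(444 - 76) = 114*368 = 41952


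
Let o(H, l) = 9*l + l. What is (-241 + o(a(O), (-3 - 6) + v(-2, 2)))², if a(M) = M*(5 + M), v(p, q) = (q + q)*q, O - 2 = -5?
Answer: 63001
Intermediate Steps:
O = -3 (O = 2 - 5 = -3)
v(p, q) = 2*q² (v(p, q) = (2*q)*q = 2*q²)
o(H, l) = 10*l
(-241 + o(a(O), (-3 - 6) + v(-2, 2)))² = (-241 + 10*((-3 - 6) + 2*2²))² = (-241 + 10*(-9 + 2*4))² = (-241 + 10*(-9 + 8))² = (-241 + 10*(-1))² = (-241 - 10)² = (-251)² = 63001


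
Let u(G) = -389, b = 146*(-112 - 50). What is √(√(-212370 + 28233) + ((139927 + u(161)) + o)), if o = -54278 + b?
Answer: √(61608 + I*√184137) ≈ 248.21 + 0.8644*I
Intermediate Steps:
b = -23652 (b = 146*(-162) = -23652)
o = -77930 (o = -54278 - 23652 = -77930)
√(√(-212370 + 28233) + ((139927 + u(161)) + o)) = √(√(-212370 + 28233) + ((139927 - 389) - 77930)) = √(√(-184137) + (139538 - 77930)) = √(I*√184137 + 61608) = √(61608 + I*√184137)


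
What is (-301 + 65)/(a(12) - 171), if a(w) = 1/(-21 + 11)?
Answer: 40/29 ≈ 1.3793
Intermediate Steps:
a(w) = -⅒ (a(w) = 1/(-10) = -⅒)
(-301 + 65)/(a(12) - 171) = (-301 + 65)/(-⅒ - 171) = -236/(-1711/10) = -236*(-10/1711) = 40/29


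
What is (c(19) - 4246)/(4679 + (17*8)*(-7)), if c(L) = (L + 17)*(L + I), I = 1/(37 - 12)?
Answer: -89014/93175 ≈ -0.95534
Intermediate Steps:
I = 1/25 ≈ 0.040000
c(L) = (17 + L)*(1/25 + L) (c(L) = (L + 17)*(L + 1/25) = (17 + L)*(1/25 + L))
(c(19) - 4246)/(4679 + (17*8)*(-7)) = ((17/25 + 19² + (426/25)*19) - 4246)/(4679 + (17*8)*(-7)) = ((17/25 + 361 + 8094/25) - 4246)/(4679 + 136*(-7)) = (17136/25 - 4246)/(4679 - 952) = -89014/25/3727 = -89014/25*1/3727 = -89014/93175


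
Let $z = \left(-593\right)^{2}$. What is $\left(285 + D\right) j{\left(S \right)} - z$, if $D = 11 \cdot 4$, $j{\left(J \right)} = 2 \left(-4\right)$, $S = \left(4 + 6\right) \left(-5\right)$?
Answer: $-354281$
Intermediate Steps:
$S = -50$ ($S = 10 \left(-5\right) = -50$)
$j{\left(J \right)} = -8$
$D = 44$
$z = 351649$
$\left(285 + D\right) j{\left(S \right)} - z = \left(285 + 44\right) \left(-8\right) - 351649 = 329 \left(-8\right) - 351649 = -2632 - 351649 = -354281$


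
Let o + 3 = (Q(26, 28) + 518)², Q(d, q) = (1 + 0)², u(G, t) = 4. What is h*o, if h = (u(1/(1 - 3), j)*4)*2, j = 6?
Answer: 8619456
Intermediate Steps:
Q(d, q) = 1 (Q(d, q) = 1² = 1)
h = 32 (h = (4*4)*2 = 16*2 = 32)
o = 269358 (o = -3 + (1 + 518)² = -3 + 519² = -3 + 269361 = 269358)
h*o = 32*269358 = 8619456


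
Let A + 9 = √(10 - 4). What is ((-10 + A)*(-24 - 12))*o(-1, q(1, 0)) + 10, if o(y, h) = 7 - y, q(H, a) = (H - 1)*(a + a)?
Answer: 5482 - 288*√6 ≈ 4776.5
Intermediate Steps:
q(H, a) = 2*a*(-1 + H) (q(H, a) = (-1 + H)*(2*a) = 2*a*(-1 + H))
A = -9 + √6 (A = -9 + √(10 - 4) = -9 + √6 ≈ -6.5505)
((-10 + A)*(-24 - 12))*o(-1, q(1, 0)) + 10 = ((-10 + (-9 + √6))*(-24 - 12))*(7 - 1*(-1)) + 10 = ((-19 + √6)*(-36))*(7 + 1) + 10 = (684 - 36*√6)*8 + 10 = (5472 - 288*√6) + 10 = 5482 - 288*√6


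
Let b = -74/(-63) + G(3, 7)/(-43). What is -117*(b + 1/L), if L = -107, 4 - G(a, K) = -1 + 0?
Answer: -3952780/32207 ≈ -122.73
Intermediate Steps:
G(a, K) = 5 (G(a, K) = 4 - (-1 + 0) = 4 - 1*(-1) = 4 + 1 = 5)
b = 2867/2709 (b = -74/(-63) + 5/(-43) = -74*(-1/63) + 5*(-1/43) = 74/63 - 5/43 = 2867/2709 ≈ 1.0583)
-117*(b + 1/L) = -117*(2867/2709 + 1/(-107)) = -117*(2867/2709 - 1/107) = -117*304060/289863 = -3952780/32207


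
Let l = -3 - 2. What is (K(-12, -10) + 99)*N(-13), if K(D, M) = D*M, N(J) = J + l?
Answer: -3942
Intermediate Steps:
l = -5
N(J) = -5 + J (N(J) = J - 5 = -5 + J)
(K(-12, -10) + 99)*N(-13) = (-12*(-10) + 99)*(-5 - 13) = (120 + 99)*(-18) = 219*(-18) = -3942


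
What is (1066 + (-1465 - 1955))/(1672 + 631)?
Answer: -2354/2303 ≈ -1.0221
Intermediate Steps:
(1066 + (-1465 - 1955))/(1672 + 631) = (1066 - 3420)/2303 = -2354*1/2303 = -2354/2303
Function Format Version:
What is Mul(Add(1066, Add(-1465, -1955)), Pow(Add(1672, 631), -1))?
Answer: Rational(-2354, 2303) ≈ -1.0221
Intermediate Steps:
Mul(Add(1066, Add(-1465, -1955)), Pow(Add(1672, 631), -1)) = Mul(Add(1066, -3420), Pow(2303, -1)) = Mul(-2354, Rational(1, 2303)) = Rational(-2354, 2303)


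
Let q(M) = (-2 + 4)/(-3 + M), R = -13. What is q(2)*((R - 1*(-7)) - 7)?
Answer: 26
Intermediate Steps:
q(M) = 2/(-3 + M)
q(2)*((R - 1*(-7)) - 7) = (2/(-3 + 2))*((-13 - 1*(-7)) - 7) = (2/(-1))*((-13 + 7) - 7) = (2*(-1))*(-6 - 7) = -2*(-13) = 26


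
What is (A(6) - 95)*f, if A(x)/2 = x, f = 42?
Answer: -3486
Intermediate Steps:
A(x) = 2*x
(A(6) - 95)*f = (2*6 - 95)*42 = (12 - 95)*42 = -83*42 = -3486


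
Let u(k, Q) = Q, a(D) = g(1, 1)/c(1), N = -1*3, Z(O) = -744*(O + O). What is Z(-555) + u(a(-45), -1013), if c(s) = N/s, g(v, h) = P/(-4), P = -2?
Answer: 824827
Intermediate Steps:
Z(O) = -1488*O
g(v, h) = 1/2 (g(v, h) = -2/(-4) = -2*(-1/4) = 1/2)
N = -3
c(s) = -3/s
a(D) = -1/6 (a(D) = 1/(2*((-3/1))) = 1/(2*((-3*1))) = (1/2)/(-3) = (1/2)*(-1/3) = -1/6)
Z(-555) + u(a(-45), -1013) = -1488*(-555) - 1013 = 825840 - 1013 = 824827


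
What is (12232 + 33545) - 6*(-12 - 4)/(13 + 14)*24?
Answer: 137587/3 ≈ 45862.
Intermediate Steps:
(12232 + 33545) - 6*(-12 - 4)/(13 + 14)*24 = 45777 - (-96)/27*24 = 45777 - 6*(-16/27)*24 = 45777 + (32/9)*24 = 45777 + 256/3 = 137587/3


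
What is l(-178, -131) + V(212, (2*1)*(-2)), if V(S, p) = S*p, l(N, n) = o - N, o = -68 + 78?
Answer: -660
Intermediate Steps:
o = 10
l(N, n) = 10 - N
l(-178, -131) + V(212, (2*1)*(-2)) = (10 - 1*(-178)) + 212*((2*1)*(-2)) = (10 + 178) + 212*(2*(-2)) = 188 + 212*(-4) = 188 - 848 = -660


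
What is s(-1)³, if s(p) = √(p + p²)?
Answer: 0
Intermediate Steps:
s(-1)³ = (√(-(1 - 1)))³ = (√(-1*0))³ = (√0)³ = 0³ = 0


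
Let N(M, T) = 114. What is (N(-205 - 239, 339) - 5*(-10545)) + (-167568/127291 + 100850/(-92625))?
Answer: 24918433165711/471613155 ≈ 52837.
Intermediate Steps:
(N(-205 - 239, 339) - 5*(-10545)) + (-167568/127291 + 100850/(-92625)) = (114 - 5*(-10545)) + (-167568/127291 + 100850/(-92625)) = (114 + 52725) + (-167568*1/127291 + 100850*(-1/92625)) = 52839 + (-167568/127291 - 4034/3705) = 52839 - 1134331334/471613155 = 24918433165711/471613155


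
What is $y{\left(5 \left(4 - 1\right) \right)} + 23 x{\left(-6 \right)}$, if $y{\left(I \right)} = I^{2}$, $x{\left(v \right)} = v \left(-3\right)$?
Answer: $639$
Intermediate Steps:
$x{\left(v \right)} = - 3 v$
$y{\left(5 \left(4 - 1\right) \right)} + 23 x{\left(-6 \right)} = \left(5 \left(4 - 1\right)\right)^{2} + 23 \left(\left(-3\right) \left(-6\right)\right) = \left(5 \cdot 3\right)^{2} + 23 \cdot 18 = 15^{2} + 414 = 225 + 414 = 639$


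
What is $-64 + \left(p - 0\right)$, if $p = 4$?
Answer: $-60$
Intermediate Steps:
$-64 + \left(p - 0\right) = -64 + \left(4 - 0\right) = -64 + \left(4 + 0\right) = -64 + 4 = -60$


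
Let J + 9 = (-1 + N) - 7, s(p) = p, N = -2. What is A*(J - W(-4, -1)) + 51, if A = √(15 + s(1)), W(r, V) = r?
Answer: -9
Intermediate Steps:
J = -19 (J = -9 + ((-1 - 2) - 7) = -9 + (-3 - 7) = -9 - 10 = -19)
A = 4 (A = √(15 + 1) = √16 = 4)
A*(J - W(-4, -1)) + 51 = 4*(-19 - 1*(-4)) + 51 = 4*(-19 + 4) + 51 = 4*(-15) + 51 = -60 + 51 = -9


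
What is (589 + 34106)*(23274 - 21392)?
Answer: 65295990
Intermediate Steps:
(589 + 34106)*(23274 - 21392) = 34695*1882 = 65295990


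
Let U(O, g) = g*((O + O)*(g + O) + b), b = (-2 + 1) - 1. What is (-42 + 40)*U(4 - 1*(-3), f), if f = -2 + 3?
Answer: -220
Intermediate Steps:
b = -2 (b = -1 - 1 = -2)
f = 1
U(O, g) = g*(-2 + 2*O*(O + g)) (U(O, g) = g*((O + O)*(g + O) - 2) = g*((2*O)*(O + g) - 2) = g*(2*O*(O + g) - 2) = g*(-2 + 2*O*(O + g)))
(-42 + 40)*U(4 - 1*(-3), f) = (-42 + 40)*(2*1*(-1 + (4 - 1*(-3))² + (4 - 1*(-3))*1)) = -4*(-1 + (4 + 3)² + (4 + 3)*1) = -4*(-1 + 7² + 7*1) = -4*(-1 + 49 + 7) = -4*55 = -2*110 = -220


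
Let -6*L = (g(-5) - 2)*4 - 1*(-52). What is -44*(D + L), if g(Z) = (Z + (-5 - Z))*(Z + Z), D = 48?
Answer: -968/3 ≈ -322.67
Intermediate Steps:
g(Z) = -10*Z
L = -122/3 (L = -((-10*(-5) - 2)*4 - 1*(-52))/6 = -((50 - 2)*4 + 52)/6 = -(48*4 + 52)/6 = -(192 + 52)/6 = -1/6*244 = -122/3 ≈ -40.667)
-44*(D + L) = -44*(48 - 122/3) = -44*22/3 = -968/3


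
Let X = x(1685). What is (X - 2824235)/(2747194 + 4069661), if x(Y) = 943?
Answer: -2823292/6816855 ≈ -0.41416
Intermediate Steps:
X = 943
(X - 2824235)/(2747194 + 4069661) = (943 - 2824235)/(2747194 + 4069661) = -2823292/6816855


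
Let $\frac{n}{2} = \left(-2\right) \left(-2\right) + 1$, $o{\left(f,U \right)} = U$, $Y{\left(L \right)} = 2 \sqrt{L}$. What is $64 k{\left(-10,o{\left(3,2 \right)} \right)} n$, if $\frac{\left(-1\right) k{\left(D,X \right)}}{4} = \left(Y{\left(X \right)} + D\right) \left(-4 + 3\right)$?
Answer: $-25600 + 5120 \sqrt{2} \approx -18359.0$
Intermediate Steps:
$n = 10$ ($n = 2 \left(\left(-2\right) \left(-2\right) + 1\right) = 2 \left(4 + 1\right) = 2 \cdot 5 = 10$)
$k{\left(D,X \right)} = 4 D + 8 \sqrt{X}$ ($k{\left(D,X \right)} = - 4 \left(2 \sqrt{X} + D\right) \left(-4 + 3\right) = - 4 \left(D + 2 \sqrt{X}\right) \left(-1\right) = - 4 \left(- D - 2 \sqrt{X}\right) = 4 D + 8 \sqrt{X}$)
$64 k{\left(-10,o{\left(3,2 \right)} \right)} n = 64 \left(4 \left(-10\right) + 8 \sqrt{2}\right) 10 = 64 \left(-40 + 8 \sqrt{2}\right) 10 = \left(-2560 + 512 \sqrt{2}\right) 10 = -25600 + 5120 \sqrt{2}$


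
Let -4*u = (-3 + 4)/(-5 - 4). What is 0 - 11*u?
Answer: -11/36 ≈ -0.30556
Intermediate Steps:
u = 1/36 (u = -(-3 + 4)/(4*(-5 - 4)) = -1/(4*(-9)) = -(-1)/(4*9) = -¼*(-⅑) = 1/36 ≈ 0.027778)
0 - 11*u = 0 - 11*1/36 = 0 - 11/36 = -11/36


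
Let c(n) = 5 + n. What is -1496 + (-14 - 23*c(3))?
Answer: -1694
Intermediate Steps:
-1496 + (-14 - 23*c(3)) = -1496 + (-14 - 23*(5 + 3)) = -1496 + (-14 - 23*8) = -1496 + (-14 - 184) = -1496 - 198 = -1694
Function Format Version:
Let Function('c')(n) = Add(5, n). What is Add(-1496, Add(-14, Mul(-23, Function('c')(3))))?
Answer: -1694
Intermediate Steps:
Add(-1496, Add(-14, Mul(-23, Function('c')(3)))) = Add(-1496, Add(-14, Mul(-23, Add(5, 3)))) = Add(-1496, Add(-14, Mul(-23, 8))) = Add(-1496, Add(-14, -184)) = Add(-1496, -198) = -1694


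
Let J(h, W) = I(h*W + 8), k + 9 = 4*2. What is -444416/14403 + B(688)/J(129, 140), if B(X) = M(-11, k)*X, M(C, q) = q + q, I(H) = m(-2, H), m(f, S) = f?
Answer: 9464848/14403 ≈ 657.14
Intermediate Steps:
I(H) = -2
k = -1 (k = -9 + 4*2 = -9 + 8 = -1)
J(h, W) = -2
M(C, q) = 2*q
B(X) = -2*X (B(X) = (2*(-1))*X = -2*X)
-444416/14403 + B(688)/J(129, 140) = -444416/14403 - 2*688/(-2) = -444416*1/14403 - 1376*(-½) = -444416/14403 + 688 = 9464848/14403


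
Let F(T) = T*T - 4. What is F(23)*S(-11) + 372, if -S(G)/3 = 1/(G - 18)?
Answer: 12363/29 ≈ 426.31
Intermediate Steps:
S(G) = -3/(-18 + G) (S(G) = -3/(G - 18) = -3/(-18 + G))
F(T) = -4 + T² (F(T) = T² - 4 = -4 + T²)
F(23)*S(-11) + 372 = (-4 + 23²)*(-3/(-18 - 11)) + 372 = (-4 + 529)*(-3/(-29)) + 372 = 525*(-3*(-1/29)) + 372 = 525*(3/29) + 372 = 1575/29 + 372 = 12363/29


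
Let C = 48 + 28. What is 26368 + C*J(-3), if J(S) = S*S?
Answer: 27052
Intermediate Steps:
C = 76
J(S) = S**2
26368 + C*J(-3) = 26368 + 76*(-3)**2 = 26368 + 76*9 = 26368 + 684 = 27052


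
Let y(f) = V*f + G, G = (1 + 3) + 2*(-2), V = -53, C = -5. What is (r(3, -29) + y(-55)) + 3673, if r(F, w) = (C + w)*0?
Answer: 6588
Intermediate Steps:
G = 0 (G = 4 - 4 = 0)
r(F, w) = 0 (r(F, w) = (-5 + w)*0 = 0)
y(f) = -53*f (y(f) = -53*f + 0 = -53*f)
(r(3, -29) + y(-55)) + 3673 = (0 - 53*(-55)) + 3673 = (0 + 2915) + 3673 = 2915 + 3673 = 6588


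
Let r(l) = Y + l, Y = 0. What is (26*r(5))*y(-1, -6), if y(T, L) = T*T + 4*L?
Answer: -2990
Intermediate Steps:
y(T, L) = T**2 + 4*L
r(l) = l (r(l) = 0 + l = l)
(26*r(5))*y(-1, -6) = (26*5)*((-1)**2 + 4*(-6)) = 130*(1 - 24) = 130*(-23) = -2990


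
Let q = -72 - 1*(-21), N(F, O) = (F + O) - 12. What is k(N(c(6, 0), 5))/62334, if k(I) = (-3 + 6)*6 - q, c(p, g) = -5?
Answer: 23/20778 ≈ 0.0011069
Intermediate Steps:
N(F, O) = -12 + F + O
q = -51 (q = -72 + 21 = -51)
k(I) = 69 (k(I) = (-3 + 6)*6 - 1*(-51) = 3*6 + 51 = 18 + 51 = 69)
k(N(c(6, 0), 5))/62334 = 69/62334 = 69*(1/62334) = 23/20778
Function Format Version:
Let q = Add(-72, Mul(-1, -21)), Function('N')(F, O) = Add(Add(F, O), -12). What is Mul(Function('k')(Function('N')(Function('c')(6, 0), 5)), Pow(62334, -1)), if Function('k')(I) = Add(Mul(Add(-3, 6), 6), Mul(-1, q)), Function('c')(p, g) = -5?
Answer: Rational(23, 20778) ≈ 0.0011069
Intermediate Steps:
Function('N')(F, O) = Add(-12, F, O)
q = -51 (q = Add(-72, 21) = -51)
Function('k')(I) = 69 (Function('k')(I) = Add(Mul(Add(-3, 6), 6), Mul(-1, -51)) = Add(Mul(3, 6), 51) = Add(18, 51) = 69)
Mul(Function('k')(Function('N')(Function('c')(6, 0), 5)), Pow(62334, -1)) = Mul(69, Pow(62334, -1)) = Mul(69, Rational(1, 62334)) = Rational(23, 20778)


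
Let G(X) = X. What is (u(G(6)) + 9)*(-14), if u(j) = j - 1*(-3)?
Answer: -252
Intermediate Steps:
u(j) = 3 + j (u(j) = j + 3 = 3 + j)
(u(G(6)) + 9)*(-14) = ((3 + 6) + 9)*(-14) = (9 + 9)*(-14) = 18*(-14) = -252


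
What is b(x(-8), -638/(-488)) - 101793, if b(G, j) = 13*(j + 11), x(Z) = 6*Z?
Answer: -24798453/244 ≈ -1.0163e+5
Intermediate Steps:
b(G, j) = 143 + 13*j (b(G, j) = 13*(11 + j) = 143 + 13*j)
b(x(-8), -638/(-488)) - 101793 = (143 + 13*(-638/(-488))) - 101793 = (143 + 13*(-638*(-1/488))) - 101793 = (143 + 13*(319/244)) - 101793 = (143 + 4147/244) - 101793 = 39039/244 - 101793 = -24798453/244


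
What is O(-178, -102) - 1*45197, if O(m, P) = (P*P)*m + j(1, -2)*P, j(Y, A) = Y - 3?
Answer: -1896905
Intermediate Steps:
j(Y, A) = -3 + Y
O(m, P) = -2*P + m*P² (O(m, P) = (P*P)*m + (-3 + 1)*P = P²*m - 2*P = m*P² - 2*P = -2*P + m*P²)
O(-178, -102) - 1*45197 = -102*(-2 - 102*(-178)) - 1*45197 = -102*(-2 + 18156) - 45197 = -102*18154 - 45197 = -1851708 - 45197 = -1896905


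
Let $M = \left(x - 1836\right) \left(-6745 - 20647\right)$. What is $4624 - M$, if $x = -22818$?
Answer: $-675317744$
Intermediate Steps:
$M = 675322368$ ($M = \left(-22818 - 1836\right) \left(-6745 - 20647\right) = \left(-24654\right) \left(-27392\right) = 675322368$)
$4624 - M = 4624 - 675322368 = -675317744$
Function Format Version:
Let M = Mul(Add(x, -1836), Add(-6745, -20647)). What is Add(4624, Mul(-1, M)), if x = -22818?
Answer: -675317744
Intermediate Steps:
M = 675322368 (M = Mul(Add(-22818, -1836), Add(-6745, -20647)) = Mul(-24654, -27392) = 675322368)
Add(4624, Mul(-1, M)) = Add(4624, Mul(-1, 675322368)) = Add(4624, -675322368) = -675317744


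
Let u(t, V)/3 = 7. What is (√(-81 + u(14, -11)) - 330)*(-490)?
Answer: 161700 - 980*I*√15 ≈ 1.617e+5 - 3795.5*I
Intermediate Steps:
u(t, V) = 21 (u(t, V) = 3*7 = 21)
(√(-81 + u(14, -11)) - 330)*(-490) = (√(-81 + 21) - 330)*(-490) = (√(-60) - 330)*(-490) = (2*I*√15 - 330)*(-490) = (-330 + 2*I*√15)*(-490) = 161700 - 980*I*√15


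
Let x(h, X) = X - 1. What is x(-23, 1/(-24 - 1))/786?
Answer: -13/9825 ≈ -0.0013232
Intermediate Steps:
x(h, X) = -1 + X
x(-23, 1/(-24 - 1))/786 = (-1 + 1/(-24 - 1))/786 = (-1 + 1/(-25))*(1/786) = (-1 - 1/25)*(1/786) = -26/25*1/786 = -13/9825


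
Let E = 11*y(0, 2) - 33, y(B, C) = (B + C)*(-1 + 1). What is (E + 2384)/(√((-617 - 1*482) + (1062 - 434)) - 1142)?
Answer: -2684842/1304635 - 2351*I*√471/1304635 ≈ -2.0579 - 0.039109*I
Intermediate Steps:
y(B, C) = 0 (y(B, C) = (B + C)*0 = 0)
E = -33 (E = 11*0 - 33 = 0 - 33 = -33)
(E + 2384)/(√((-617 - 1*482) + (1062 - 434)) - 1142) = (-33 + 2384)/(√((-617 - 1*482) + (1062 - 434)) - 1142) = 2351/(√((-617 - 482) + 628) - 1142) = 2351/(√(-1099 + 628) - 1142) = 2351/(√(-471) - 1142) = 2351/(I*√471 - 1142) = 2351/(-1142 + I*√471)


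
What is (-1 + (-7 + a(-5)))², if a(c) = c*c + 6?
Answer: 529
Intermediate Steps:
a(c) = 6 + c² (a(c) = c² + 6 = 6 + c²)
(-1 + (-7 + a(-5)))² = (-1 + (-7 + (6 + (-5)²)))² = (-1 + (-7 + (6 + 25)))² = (-1 + (-7 + 31))² = (-1 + 24)² = 23² = 529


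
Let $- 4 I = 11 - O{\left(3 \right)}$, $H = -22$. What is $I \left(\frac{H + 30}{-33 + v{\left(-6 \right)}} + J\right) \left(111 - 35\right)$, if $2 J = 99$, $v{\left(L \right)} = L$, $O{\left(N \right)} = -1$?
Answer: $- \frac{146110}{13} \approx -11239.0$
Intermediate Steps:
$J = \frac{99}{2}$ ($J = \frac{1}{2} \cdot 99 = \frac{99}{2} \approx 49.5$)
$I = -3$ ($I = - \frac{11 - -1}{4} = - \frac{11 + 1}{4} = \left(- \frac{1}{4}\right) 12 = -3$)
$I \left(\frac{H + 30}{-33 + v{\left(-6 \right)}} + J\right) \left(111 - 35\right) = - 3 \left(\frac{-22 + 30}{-33 - 6} + \frac{99}{2}\right) \left(111 - 35\right) = - 3 \left(\frac{8}{-39} + \frac{99}{2}\right) 76 = - 3 \left(8 \left(- \frac{1}{39}\right) + \frac{99}{2}\right) 76 = - 3 \left(- \frac{8}{39} + \frac{99}{2}\right) 76 = - 3 \cdot \frac{3845}{78} \cdot 76 = \left(-3\right) \frac{146110}{39} = - \frac{146110}{13}$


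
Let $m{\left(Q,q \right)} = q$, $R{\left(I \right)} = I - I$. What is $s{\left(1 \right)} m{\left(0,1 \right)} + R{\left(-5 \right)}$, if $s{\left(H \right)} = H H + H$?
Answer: $2$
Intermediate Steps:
$R{\left(I \right)} = 0$
$s{\left(H \right)} = H + H^{2}$ ($s{\left(H \right)} = H^{2} + H = H + H^{2}$)
$s{\left(1 \right)} m{\left(0,1 \right)} + R{\left(-5 \right)} = 1 \left(1 + 1\right) 1 + 0 = 1 \cdot 2 \cdot 1 + 0 = 2 \cdot 1 + 0 = 2 + 0 = 2$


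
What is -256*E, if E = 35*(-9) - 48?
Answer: 92928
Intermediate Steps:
E = -363 (E = -315 - 48 = -363)
-256*E = -256*(-363) = 92928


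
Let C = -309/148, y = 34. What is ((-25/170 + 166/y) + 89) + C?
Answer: 230585/2516 ≈ 91.647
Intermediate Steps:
C = -309/148 (C = -309*1/148 = -309/148 ≈ -2.0878)
((-25/170 + 166/y) + 89) + C = ((-25/170 + 166/34) + 89) - 309/148 = ((-25*1/170 + 166*(1/34)) + 89) - 309/148 = ((-5/34 + 83/17) + 89) - 309/148 = (161/34 + 89) - 309/148 = 3187/34 - 309/148 = 230585/2516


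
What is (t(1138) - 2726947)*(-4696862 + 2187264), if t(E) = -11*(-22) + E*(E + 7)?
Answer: 3572902124610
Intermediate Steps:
t(E) = 242 + E*(7 + E)
(t(1138) - 2726947)*(-4696862 + 2187264) = ((242 + 1138² + 7*1138) - 2726947)*(-4696862 + 2187264) = ((242 + 1295044 + 7966) - 2726947)*(-2509598) = (1303252 - 2726947)*(-2509598) = -1423695*(-2509598) = 3572902124610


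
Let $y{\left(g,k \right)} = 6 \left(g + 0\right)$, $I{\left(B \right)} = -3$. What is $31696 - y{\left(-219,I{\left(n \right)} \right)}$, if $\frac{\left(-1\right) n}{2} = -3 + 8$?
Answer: $33010$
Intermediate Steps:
$n = -10$ ($n = - 2 \left(-3 + 8\right) = \left(-2\right) 5 = -10$)
$y{\left(g,k \right)} = 6 g$
$31696 - y{\left(-219,I{\left(n \right)} \right)} = 31696 - 6 \left(-219\right) = 31696 - -1314 = 31696 + 1314 = 33010$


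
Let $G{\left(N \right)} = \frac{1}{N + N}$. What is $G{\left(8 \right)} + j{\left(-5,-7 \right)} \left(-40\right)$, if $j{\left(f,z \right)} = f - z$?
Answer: $- \frac{1279}{16} \approx -79.938$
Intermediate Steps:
$G{\left(N \right)} = \frac{1}{2 N}$
$G{\left(8 \right)} + j{\left(-5,-7 \right)} \left(-40\right) = \frac{1}{2 \cdot 8} + \left(-5 - -7\right) \left(-40\right) = \frac{1}{2} \cdot \frac{1}{8} + \left(-5 + 7\right) \left(-40\right) = \frac{1}{16} + 2 \left(-40\right) = \frac{1}{16} - 80 = - \frac{1279}{16}$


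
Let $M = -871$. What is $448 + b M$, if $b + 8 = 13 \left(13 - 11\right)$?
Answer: $-15230$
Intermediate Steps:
$b = 18$ ($b = -8 + 13 \left(13 - 11\right) = -8 + 13 \cdot 2 = -8 + 26 = 18$)
$448 + b M = 448 + 18 \left(-871\right) = 448 - 15678 = -15230$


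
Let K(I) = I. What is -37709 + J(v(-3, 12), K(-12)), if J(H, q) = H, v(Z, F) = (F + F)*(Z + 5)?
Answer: -37661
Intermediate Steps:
v(Z, F) = 2*F*(5 + Z) (v(Z, F) = (2*F)*(5 + Z) = 2*F*(5 + Z))
-37709 + J(v(-3, 12), K(-12)) = -37709 + 2*12*(5 - 3) = -37709 + 2*12*2 = -37709 + 48 = -37661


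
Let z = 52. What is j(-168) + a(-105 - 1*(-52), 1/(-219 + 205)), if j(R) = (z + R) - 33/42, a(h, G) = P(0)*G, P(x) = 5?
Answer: -820/7 ≈ -117.14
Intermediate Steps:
a(h, G) = 5*G
j(R) = 717/14 + R (j(R) = (52 + R) - 33/42 = (52 + R) - 1*11/14 = (52 + R) - 11/14 = 717/14 + R)
j(-168) + a(-105 - 1*(-52), 1/(-219 + 205)) = (717/14 - 168) + 5/(-219 + 205) = -1635/14 + 5/(-14) = -1635/14 + 5*(-1/14) = -1635/14 - 5/14 = -820/7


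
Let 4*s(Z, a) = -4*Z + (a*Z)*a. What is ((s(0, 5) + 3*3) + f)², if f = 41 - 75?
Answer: 625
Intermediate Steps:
s(Z, a) = -Z + Z*a²/4 (s(Z, a) = (-4*Z + (a*Z)*a)/4 = (-4*Z + (Z*a)*a)/4 = (-4*Z + Z*a²)/4 = -Z + Z*a²/4)
f = -34
((s(0, 5) + 3*3) + f)² = (((¼)*0*(-4 + 5²) + 3*3) - 34)² = (((¼)*0*(-4 + 25) + 9) - 34)² = (((¼)*0*21 + 9) - 34)² = ((0 + 9) - 34)² = (9 - 34)² = (-25)² = 625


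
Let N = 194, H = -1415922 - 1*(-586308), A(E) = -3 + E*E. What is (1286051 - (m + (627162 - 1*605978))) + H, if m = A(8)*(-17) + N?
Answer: 436096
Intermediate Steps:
A(E) = -3 + E**2
H = -829614 (H = -1415922 + 586308 = -829614)
m = -843 (m = (-3 + 8**2)*(-17) + 194 = (-3 + 64)*(-17) + 194 = 61*(-17) + 194 = -1037 + 194 = -843)
(1286051 - (m + (627162 - 1*605978))) + H = (1286051 - (-843 + (627162 - 1*605978))) - 829614 = (1286051 - (-843 + (627162 - 605978))) - 829614 = (1286051 - (-843 + 21184)) - 829614 = (1286051 - 1*20341) - 829614 = (1286051 - 20341) - 829614 = 1265710 - 829614 = 436096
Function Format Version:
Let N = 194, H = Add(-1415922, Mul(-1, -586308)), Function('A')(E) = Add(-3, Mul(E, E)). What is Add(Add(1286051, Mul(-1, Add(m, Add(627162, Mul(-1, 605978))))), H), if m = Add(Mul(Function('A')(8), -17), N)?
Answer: 436096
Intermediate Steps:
Function('A')(E) = Add(-3, Pow(E, 2))
H = -829614 (H = Add(-1415922, 586308) = -829614)
m = -843 (m = Add(Mul(Add(-3, Pow(8, 2)), -17), 194) = Add(Mul(Add(-3, 64), -17), 194) = Add(Mul(61, -17), 194) = Add(-1037, 194) = -843)
Add(Add(1286051, Mul(-1, Add(m, Add(627162, Mul(-1, 605978))))), H) = Add(Add(1286051, Mul(-1, Add(-843, Add(627162, Mul(-1, 605978))))), -829614) = Add(Add(1286051, Mul(-1, Add(-843, Add(627162, -605978)))), -829614) = Add(Add(1286051, Mul(-1, Add(-843, 21184))), -829614) = Add(Add(1286051, Mul(-1, 20341)), -829614) = Add(Add(1286051, -20341), -829614) = Add(1265710, -829614) = 436096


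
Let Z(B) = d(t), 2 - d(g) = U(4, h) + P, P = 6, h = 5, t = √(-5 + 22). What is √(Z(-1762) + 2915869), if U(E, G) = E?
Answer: √2915861 ≈ 1707.6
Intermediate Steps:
t = √17 ≈ 4.1231
d(g) = -8 (d(g) = 2 - (4 + 6) = 2 - 1*10 = 2 - 10 = -8)
Z(B) = -8
√(Z(-1762) + 2915869) = √(-8 + 2915869) = √2915861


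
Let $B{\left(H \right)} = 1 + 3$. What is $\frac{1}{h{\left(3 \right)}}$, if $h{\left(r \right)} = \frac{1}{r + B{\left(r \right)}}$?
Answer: $7$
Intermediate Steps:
$B{\left(H \right)} = 4$
$h{\left(r \right)} = \frac{1}{4 + r}$ ($h{\left(r \right)} = \frac{1}{r + 4} = \frac{1}{4 + r}$)
$\frac{1}{h{\left(3 \right)}} = \frac{1}{\frac{1}{4 + 3}} = \frac{1}{\frac{1}{7}} = 7$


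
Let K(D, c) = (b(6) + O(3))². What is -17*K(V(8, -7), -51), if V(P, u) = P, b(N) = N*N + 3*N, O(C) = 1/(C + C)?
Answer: -1795625/36 ≈ -49879.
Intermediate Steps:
O(C) = 1/(2*C)
b(N) = N² + 3*N
K(D, c) = 105625/36 (K(D, c) = (6*(3 + 6) + (½)/3)² = (6*9 + (½)*(⅓))² = (54 + ⅙)² = (325/6)² = 105625/36)
-17*K(V(8, -7), -51) = -17*105625/36 = -1795625/36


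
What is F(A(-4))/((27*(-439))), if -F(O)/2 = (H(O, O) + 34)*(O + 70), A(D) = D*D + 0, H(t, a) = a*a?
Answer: 49880/11853 ≈ 4.2082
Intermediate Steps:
H(t, a) = a**2
A(D) = D**2 (A(D) = D**2 + 0 = D**2)
F(O) = -2*(34 + O**2)*(70 + O) (F(O) = -2*(O**2 + 34)*(O + 70) = -2*(34 + O**2)*(70 + O))
F(A(-4))/((27*(-439))) = (-4760 - 140*((-4)**2)**2 - 68*(-4)**2 - 2*((-4)**2)**3)/((27*(-439))) = (-4760 - 140*16**2 - 68*16 - 2*16**3)/(-11853) = (-4760 - 140*256 - 1088 - 2*4096)*(-1/11853) = (-4760 - 35840 - 1088 - 8192)*(-1/11853) = -49880*(-1/11853) = 49880/11853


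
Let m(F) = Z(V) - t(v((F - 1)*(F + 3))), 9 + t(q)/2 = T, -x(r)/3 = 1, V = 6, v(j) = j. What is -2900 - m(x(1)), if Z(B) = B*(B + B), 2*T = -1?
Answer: -2991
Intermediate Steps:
x(r) = -3 (x(r) = -3*1 = -3)
T = -1/2 (T = (1/2)*(-1) = -1/2 ≈ -0.50000)
Z(B) = 2*B**2 (Z(B) = B*(2*B) = 2*B**2)
t(q) = -19 (t(q) = -18 + 2*(-1/2) = -18 - 1 = -19)
m(F) = 91 (m(F) = 2*6**2 - 1*(-19) = 2*36 + 19 = 72 + 19 = 91)
-2900 - m(x(1)) = -2900 - 1*91 = -2900 - 91 = -2991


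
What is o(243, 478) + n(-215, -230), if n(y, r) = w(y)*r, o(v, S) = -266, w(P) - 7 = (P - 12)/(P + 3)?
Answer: -224961/106 ≈ -2122.3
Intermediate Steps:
w(P) = 7 + (-12 + P)/(3 + P) (w(P) = 7 + (P - 12)/(P + 3) = 7 + (-12 + P)/(3 + P))
n(y, r) = r*(9 + 8*y)/(3 + y) (n(y, r) = ((9 + 8*y)/(3 + y))*r = r*(9 + 8*y)/(3 + y))
o(243, 478) + n(-215, -230) = -266 - 230*(9 + 8*(-215))/(3 - 215) = -266 - 230*(9 - 1720)/(-212) = -266 - 230*(-1/212)*(-1711) = -266 - 196765/106 = -224961/106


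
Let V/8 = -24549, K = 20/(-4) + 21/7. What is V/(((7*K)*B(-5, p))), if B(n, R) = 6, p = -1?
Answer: 2338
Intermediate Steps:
K = -2 (K = 20*(-¼) + 21*(⅐) = -5 + 3 = -2)
V = -196392 (V = 8*(-24549) = -196392)
V/(((7*K)*B(-5, p))) = -196392/((7*(-2))*6) = -196392/((-14*6)) = -196392/(-84) = -196392*(-1/84) = 2338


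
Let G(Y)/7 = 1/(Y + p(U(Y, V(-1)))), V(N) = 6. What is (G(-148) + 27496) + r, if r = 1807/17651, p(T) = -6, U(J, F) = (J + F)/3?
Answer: 10677323815/388322 ≈ 27496.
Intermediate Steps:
U(J, F) = F/3 + J/3 (U(J, F) = (F + J)*(1/3) = F/3 + J/3)
r = 1807/17651 (r = 1807*(1/17651) = 1807/17651 ≈ 0.10237)
G(Y) = 7/(-6 + Y) (G(Y) = 7/(Y - 6) = 7/(-6 + Y))
(G(-148) + 27496) + r = (7/(-6 - 148) + 27496) + 1807/17651 = (7/(-154) + 27496) + 1807/17651 = (7*(-1/154) + 27496) + 1807/17651 = (-1/22 + 27496) + 1807/17651 = 604911/22 + 1807/17651 = 10677323815/388322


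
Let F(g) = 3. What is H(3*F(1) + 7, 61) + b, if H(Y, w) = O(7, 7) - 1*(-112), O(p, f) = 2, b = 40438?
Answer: 40552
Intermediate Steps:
H(Y, w) = 114 (H(Y, w) = 2 - 1*(-112) = 2 + 112 = 114)
H(3*F(1) + 7, 61) + b = 114 + 40438 = 40552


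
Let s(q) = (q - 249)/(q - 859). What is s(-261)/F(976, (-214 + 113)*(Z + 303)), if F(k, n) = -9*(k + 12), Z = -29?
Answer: -17/331968 ≈ -5.1210e-5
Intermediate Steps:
s(q) = (-249 + q)/(-859 + q)
F(k, n) = -108 - 9*k (F(k, n) = -9*(12 + k) = -108 - 9*k)
s(-261)/F(976, (-214 + 113)*(Z + 303)) = ((-249 - 261)/(-859 - 261))/(-108 - 9*976) = (-510/(-1120))/(-108 - 8784) = -1/1120*(-510)/(-8892) = (51/112)*(-1/8892) = -17/331968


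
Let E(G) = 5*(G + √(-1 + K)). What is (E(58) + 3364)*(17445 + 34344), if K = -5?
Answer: 189237006 + 258945*I*√6 ≈ 1.8924e+8 + 6.3428e+5*I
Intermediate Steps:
E(G) = 5*G + 5*I*√6 (E(G) = 5*(G + √(-1 - 5)) = 5*(G + √(-6)) = 5*(G + I*√6) = 5*G + 5*I*√6)
(E(58) + 3364)*(17445 + 34344) = ((5*58 + 5*I*√6) + 3364)*(17445 + 34344) = ((290 + 5*I*√6) + 3364)*51789 = (3654 + 5*I*√6)*51789 = 189237006 + 258945*I*√6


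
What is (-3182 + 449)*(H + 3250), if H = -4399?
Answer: 3140217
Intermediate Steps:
(-3182 + 449)*(H + 3250) = (-3182 + 449)*(-4399 + 3250) = -2733*(-1149) = 3140217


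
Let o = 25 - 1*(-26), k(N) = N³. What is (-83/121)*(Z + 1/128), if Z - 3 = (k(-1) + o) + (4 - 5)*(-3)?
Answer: -595027/15488 ≈ -38.419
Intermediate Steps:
o = 51 (o = 25 + 26 = 51)
Z = 56 (Z = 3 + (((-1)³ + 51) + (4 - 5)*(-3)) = 3 + ((-1 + 51) - 1*(-3)) = 3 + (50 + 3) = 3 + 53 = 56)
(-83/121)*(Z + 1/128) = (-83/121)*(56 + 1/128) = (-83*1/121)*(56 + 1/128) = -83/121*7169/128 = -595027/15488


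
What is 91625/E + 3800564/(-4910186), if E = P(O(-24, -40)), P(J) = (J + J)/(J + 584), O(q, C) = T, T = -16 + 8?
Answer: -8098126160782/2455093 ≈ -3.2985e+6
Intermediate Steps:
T = -8
O(q, C) = -8
P(J) = 2*J/(584 + J) (P(J) = (2*J)/(584 + J) = 2*J/(584 + J))
E = -1/36 (E = 2*(-8)/(584 - 8) = 2*(-8)/576 = 2*(-8)*(1/576) = -1/36 ≈ -0.027778)
91625/E + 3800564/(-4910186) = 91625/(-1/36) + 3800564/(-4910186) = 91625*(-36) + 3800564*(-1/4910186) = -3298500 - 1900282/2455093 = -8098126160782/2455093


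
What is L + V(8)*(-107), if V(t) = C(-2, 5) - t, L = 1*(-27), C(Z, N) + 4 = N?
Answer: 722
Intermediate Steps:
C(Z, N) = -4 + N
L = -27
V(t) = 1 - t (V(t) = (-4 + 5) - t = 1 - t)
L + V(8)*(-107) = -27 + (1 - 1*8)*(-107) = -27 + (1 - 8)*(-107) = -27 - 7*(-107) = -27 + 749 = 722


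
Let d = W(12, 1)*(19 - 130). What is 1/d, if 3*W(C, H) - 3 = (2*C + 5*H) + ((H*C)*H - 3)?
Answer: -1/1517 ≈ -0.00065920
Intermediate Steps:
W(C, H) = 2*C/3 + 5*H/3 + C*H²/3 (W(C, H) = 1 + ((2*C + 5*H) + ((H*C)*H - 3))/3 = 1 + ((2*C + 5*H) + ((C*H)*H - 3))/3 = 1 + ((2*C + 5*H) + (C*H² - 3))/3 = 1 + ((2*C + 5*H) + (-3 + C*H²))/3 = 1 + (-3 + 2*C + 5*H + C*H²)/3 = 1 + (-1 + 2*C/3 + 5*H/3 + C*H²/3) = 2*C/3 + 5*H/3 + C*H²/3)
d = -1517 (d = ((⅔)*12 + (5/3)*1 + (⅓)*12*1²)*(19 - 130) = (8 + 5/3 + (⅓)*12*1)*(-111) = (8 + 5/3 + 4)*(-111) = (41/3)*(-111) = -1517)
1/d = 1/(-1517) = -1/1517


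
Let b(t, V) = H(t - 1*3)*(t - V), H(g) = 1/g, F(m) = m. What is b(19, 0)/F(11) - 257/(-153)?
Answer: 48139/26928 ≈ 1.7877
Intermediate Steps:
b(t, V) = (t - V)/(-3 + t) (b(t, V) = (t - V)/(t - 1*3) = (t - V)/(t - 3) = (t - V)/(-3 + t))
b(19, 0)/F(11) - 257/(-153) = ((19 - 1*0)/(-3 + 19))/11 - 257/(-153) = ((19 + 0)/16)*(1/11) - 257*(-1/153) = ((1/16)*19)*(1/11) + 257/153 = (19/16)*(1/11) + 257/153 = 19/176 + 257/153 = 48139/26928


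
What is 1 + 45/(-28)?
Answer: -17/28 ≈ -0.60714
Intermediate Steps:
1 + 45/(-28) = 1 + 45*(-1/28) = 1 - 45/28 = -17/28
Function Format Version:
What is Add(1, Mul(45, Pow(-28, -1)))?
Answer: Rational(-17, 28) ≈ -0.60714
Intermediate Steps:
Add(1, Mul(45, Pow(-28, -1))) = Add(1, Mul(45, Rational(-1, 28))) = Add(1, Rational(-45, 28)) = Rational(-17, 28)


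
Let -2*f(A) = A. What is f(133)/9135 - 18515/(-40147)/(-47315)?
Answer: -7227974989/991567869210 ≈ -0.0072894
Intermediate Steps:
f(A) = -A/2
f(133)/9135 - 18515/(-40147)/(-47315) = -½*133/9135 - 18515/(-40147)/(-47315) = -133/2*1/9135 - 18515*(-1/40147)*(-1/47315) = -19/2610 + (18515/40147)*(-1/47315) = -19/2610 - 3703/379911061 = -7227974989/991567869210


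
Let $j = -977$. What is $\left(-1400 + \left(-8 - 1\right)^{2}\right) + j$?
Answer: $-2296$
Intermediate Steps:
$\left(-1400 + \left(-8 - 1\right)^{2}\right) + j = \left(-1400 + \left(-8 - 1\right)^{2}\right) - 977 = \left(-1400 + \left(-9\right)^{2}\right) - 977 = \left(-1400 + 81\right) - 977 = -1319 - 977 = -2296$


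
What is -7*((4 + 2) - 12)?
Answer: 42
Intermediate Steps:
-7*((4 + 2) - 12) = -7*(6 - 12) = -7*(-6) = 42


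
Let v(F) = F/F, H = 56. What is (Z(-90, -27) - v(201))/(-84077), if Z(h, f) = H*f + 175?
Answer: 1338/84077 ≈ 0.015914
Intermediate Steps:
Z(h, f) = 175 + 56*f (Z(h, f) = 56*f + 175 = 175 + 56*f)
v(F) = 1
(Z(-90, -27) - v(201))/(-84077) = ((175 + 56*(-27)) - 1*1)/(-84077) = ((175 - 1512) - 1)*(-1/84077) = (-1337 - 1)*(-1/84077) = -1338*(-1/84077) = 1338/84077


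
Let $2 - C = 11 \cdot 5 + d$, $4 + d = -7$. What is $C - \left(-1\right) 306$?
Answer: $264$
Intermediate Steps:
$d = -11$ ($d = -4 - 7 = -11$)
$C = -42$ ($C = 2 - \left(11 \cdot 5 - 11\right) = 2 - \left(55 - 11\right) = 2 - 44 = -42$)
$C - \left(-1\right) 306 = -42 - \left(-1\right) 306 = -42 - -306 = -42 + 306 = 264$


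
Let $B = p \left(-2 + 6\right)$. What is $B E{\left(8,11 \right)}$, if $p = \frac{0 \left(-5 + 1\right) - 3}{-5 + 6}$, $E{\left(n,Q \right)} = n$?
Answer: $-96$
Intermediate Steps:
$p = -3$ ($p = \frac{0 \left(-4\right) - 3}{1} = \left(0 - 3\right) 1 = \left(-3\right) 1 = -3$)
$B = -12$ ($B = - 3 \left(-2 + 6\right) = \left(-3\right) 4 = -12$)
$B E{\left(8,11 \right)} = \left(-12\right) 8 = -96$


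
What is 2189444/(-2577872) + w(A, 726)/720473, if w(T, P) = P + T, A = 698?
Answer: -393441099321/464321793364 ≈ -0.84735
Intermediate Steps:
2189444/(-2577872) + w(A, 726)/720473 = 2189444/(-2577872) + (726 + 698)/720473 = 2189444*(-1/2577872) + 1424*(1/720473) = -547361/644468 + 1424/720473 = -393441099321/464321793364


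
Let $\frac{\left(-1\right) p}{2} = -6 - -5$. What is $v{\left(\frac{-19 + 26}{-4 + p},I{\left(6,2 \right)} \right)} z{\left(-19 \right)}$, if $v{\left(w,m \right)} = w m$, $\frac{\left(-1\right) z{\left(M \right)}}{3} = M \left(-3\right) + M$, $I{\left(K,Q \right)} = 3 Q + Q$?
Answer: $3192$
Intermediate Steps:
$I{\left(K,Q \right)} = 4 Q$
$p = 2$ ($p = - 2 \left(-6 - -5\right) = - 2 \left(-6 + 5\right) = \left(-2\right) \left(-1\right) = 2$)
$z{\left(M \right)} = 6 M$ ($z{\left(M \right)} = - 3 \left(M \left(-3\right) + M\right) = - 3 \left(- 3 M + M\right) = - 3 \left(- 2 M\right) = 6 M$)
$v{\left(w,m \right)} = m w$
$v{\left(\frac{-19 + 26}{-4 + p},I{\left(6,2 \right)} \right)} z{\left(-19 \right)} = 4 \cdot 2 \frac{-19 + 26}{-4 + 2} \cdot 6 \left(-19\right) = 8 \frac{7}{-2} \left(-114\right) = 8 \cdot 7 \left(- \frac{1}{2}\right) \left(-114\right) = 8 \left(- \frac{7}{2}\right) \left(-114\right) = \left(-28\right) \left(-114\right) = 3192$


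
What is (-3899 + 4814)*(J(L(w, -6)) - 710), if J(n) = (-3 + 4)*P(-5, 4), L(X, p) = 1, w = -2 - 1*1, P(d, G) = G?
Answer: -645990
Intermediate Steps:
w = -3 (w = -2 - 1 = -3)
J(n) = 4 (J(n) = (-3 + 4)*4 = 1*4 = 4)
(-3899 + 4814)*(J(L(w, -6)) - 710) = (-3899 + 4814)*(4 - 710) = 915*(-706) = -645990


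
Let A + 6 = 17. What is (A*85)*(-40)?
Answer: -37400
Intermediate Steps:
A = 11 (A = -6 + 17 = 11)
(A*85)*(-40) = (11*85)*(-40) = 935*(-40) = -37400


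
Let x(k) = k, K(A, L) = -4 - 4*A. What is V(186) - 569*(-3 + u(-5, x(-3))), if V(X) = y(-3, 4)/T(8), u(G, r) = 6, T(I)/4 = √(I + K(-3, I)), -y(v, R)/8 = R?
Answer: -1709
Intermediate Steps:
y(v, R) = -8*R
T(I) = 4*√(8 + I) (T(I) = 4*√(I + (-4 - 4*(-3))) = 4*√(I + (-4 + 12)) = 4*√(I + 8) = 4*√(8 + I))
V(X) = -2 (V(X) = (-8*4)/((4*√(8 + 8))) = -32/(4*√16) = -32/(4*4) = -32/16 = -32*1/16 = -2)
V(186) - 569*(-3 + u(-5, x(-3))) = -2 - 569*(-3 + 6) = -2 - 569*3 = -2 - 1*1707 = -2 - 1707 = -1709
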